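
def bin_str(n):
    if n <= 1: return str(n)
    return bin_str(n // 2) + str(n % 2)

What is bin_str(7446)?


bin_str(7446) = bin_str(3723) + '0'
bin_str(3723) = bin_str(1861) + '1'
bin_str(1861) = bin_str(930) + '1'
bin_str(930) = bin_str(465) + '0'
bin_str(465) = bin_str(232) + '1'
bin_str(232) = bin_str(116) + '0'
bin_str(116) = bin_str(58) + '0'
bin_str(58) = bin_str(29) + '0'
bin_str(29) = bin_str(14) + '1'
bin_str(14) = bin_str(7) + '0'
bin_str(7) = bin_str(3) + '1'
bin_str(3) = bin_str(1) + '1'
bin_str(1) = '1'  (base case)
Concatenating: '1' + '1' + '1' + '0' + '1' + '0' + '0' + '0' + '1' + '0' + '1' + '1' + '0' = '1110100010110'

1110100010110


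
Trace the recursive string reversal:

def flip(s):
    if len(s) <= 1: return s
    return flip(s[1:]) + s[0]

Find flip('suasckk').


flip('suasckk') = flip('uasckk') + 's'
flip('uasckk') = flip('asckk') + 'u'
flip('asckk') = flip('sckk') + 'a'
flip('sckk') = flip('ckk') + 's'
flip('ckk') = flip('kk') + 'c'
flip('kk') = flip('k') + 'k'
flip('k') = 'k'  (base case)
Concatenating: 'k' + 'k' + 'c' + 's' + 'a' + 'u' + 's' = 'kkcsaus'

kkcsaus


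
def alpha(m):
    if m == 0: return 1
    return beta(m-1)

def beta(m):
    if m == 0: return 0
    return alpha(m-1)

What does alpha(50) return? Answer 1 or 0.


alpha(50) = beta(49)
beta(49) = alpha(48)
alpha(48) = beta(47)
beta(47) = alpha(46)
alpha(46) = beta(45)
beta(45) = alpha(44)
alpha(44) = beta(43)
beta(43) = alpha(42)
alpha(42) = beta(41)
beta(41) = alpha(40)
alpha(40) = beta(39)
beta(39) = alpha(38)
alpha(38) = beta(37)
beta(37) = alpha(36)
alpha(36) = beta(35)
beta(35) = alpha(34)
alpha(34) = beta(33)
beta(33) = alpha(32)
alpha(32) = beta(31)
beta(31) = alpha(30)
alpha(30) = beta(29)
beta(29) = alpha(28)
alpha(28) = beta(27)
beta(27) = alpha(26)
alpha(26) = beta(25)
beta(25) = alpha(24)
alpha(24) = beta(23)
beta(23) = alpha(22)
alpha(22) = beta(21)
beta(21) = alpha(20)
alpha(20) = beta(19)
beta(19) = alpha(18)
alpha(18) = beta(17)
beta(17) = alpha(16)
alpha(16) = beta(15)
beta(15) = alpha(14)
alpha(14) = beta(13)
beta(13) = alpha(12)
alpha(12) = beta(11)
beta(11) = alpha(10)
alpha(10) = beta(9)
beta(9) = alpha(8)
alpha(8) = beta(7)
beta(7) = alpha(6)
alpha(6) = beta(5)
beta(5) = alpha(4)
alpha(4) = beta(3)
beta(3) = alpha(2)
alpha(2) = beta(1)
beta(1) = alpha(0)
alpha(0) = 1  (base case)
Result: 1

1


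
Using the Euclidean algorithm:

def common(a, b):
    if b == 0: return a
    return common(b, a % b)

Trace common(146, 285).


common(146, 285) = common(285, 146)
common(285, 146) = common(146, 139)
common(146, 139) = common(139, 7)
common(139, 7) = common(7, 6)
common(7, 6) = common(6, 1)
common(6, 1) = common(1, 0)
common(1, 0) = 1  (base case)

1


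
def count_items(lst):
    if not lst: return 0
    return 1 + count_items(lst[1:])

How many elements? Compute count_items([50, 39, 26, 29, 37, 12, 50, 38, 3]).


count_items([50, 39, 26, 29, 37, 12, 50, 38, 3]) = 1 + count_items([39, 26, 29, 37, 12, 50, 38, 3])
count_items([39, 26, 29, 37, 12, 50, 38, 3]) = 1 + count_items([26, 29, 37, 12, 50, 38, 3])
count_items([26, 29, 37, 12, 50, 38, 3]) = 1 + count_items([29, 37, 12, 50, 38, 3])
count_items([29, 37, 12, 50, 38, 3]) = 1 + count_items([37, 12, 50, 38, 3])
count_items([37, 12, 50, 38, 3]) = 1 + count_items([12, 50, 38, 3])
count_items([12, 50, 38, 3]) = 1 + count_items([50, 38, 3])
count_items([50, 38, 3]) = 1 + count_items([38, 3])
count_items([38, 3]) = 1 + count_items([3])
count_items([3]) = 1 + count_items([])
count_items([]) = 0  (base case)
Unwinding: 1 + 1 + 1 + 1 + 1 + 1 + 1 + 1 + 1 + 0 = 9

9


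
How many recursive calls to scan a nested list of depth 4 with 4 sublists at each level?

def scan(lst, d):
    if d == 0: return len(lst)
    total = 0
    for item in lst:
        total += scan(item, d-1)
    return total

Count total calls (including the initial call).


At depth 0 (root): 1 call
At depth 1: each of 1 parents calls scan on 4 children = 4 calls
At depth 2: each of 4 parents calls scan on 4 children = 16 calls
At depth 3: each of 16 parents calls scan on 4 children = 64 calls
At depth 4: each of 64 parents calls scan on 4 children = 256 calls
Total: 1 + 4 + 16 + 64 + 256 = 341

341


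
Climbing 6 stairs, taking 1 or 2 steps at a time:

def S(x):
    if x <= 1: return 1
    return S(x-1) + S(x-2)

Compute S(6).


Building up from base cases:
S(0) = 1
S(1) = 1
S(2) = S(1) + S(0) = 1 + 1 = 2
S(3) = S(2) + S(1) = 2 + 1 = 3
S(4) = S(3) + S(2) = 3 + 2 = 5
S(5) = S(4) + S(3) = 5 + 3 = 8
S(6) = S(5) + S(4) = 8 + 5 = 13

13


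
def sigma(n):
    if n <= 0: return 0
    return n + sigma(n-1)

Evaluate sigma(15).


sigma(15)
= 15 + 14 + 13 + 12 + 11 + 10 + 9 + 8 + 7 + 6 + 5 + 4 + 3 + 2 + 1 + sigma(0)
= 15 + 14 + 13 + 12 + 11 + 10 + 9 + 8 + 7 + 6 + 5 + 4 + 3 + 2 + 1 + 0
= 120

120


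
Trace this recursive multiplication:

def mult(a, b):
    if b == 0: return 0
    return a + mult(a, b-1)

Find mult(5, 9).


mult(5, 9) = 5 + mult(5, 8)
mult(5, 8) = 5 + mult(5, 7)
mult(5, 7) = 5 + mult(5, 6)
mult(5, 6) = 5 + mult(5, 5)
mult(5, 5) = 5 + mult(5, 4)
mult(5, 4) = 5 + mult(5, 3)
mult(5, 3) = 5 + mult(5, 2)
mult(5, 2) = 5 + mult(5, 1)
mult(5, 1) = 5 + mult(5, 0)
mult(5, 0) = 0  (base case)
Total: 5 + 5 + 5 + 5 + 5 + 5 + 5 + 5 + 5 + 0 = 45

45


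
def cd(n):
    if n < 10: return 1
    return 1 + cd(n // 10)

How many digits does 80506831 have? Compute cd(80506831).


cd(80506831) = 1 + cd(8050683)
cd(8050683) = 1 + cd(805068)
cd(805068) = 1 + cd(80506)
cd(80506) = 1 + cd(8050)
cd(8050) = 1 + cd(805)
cd(805) = 1 + cd(80)
cd(80) = 1 + cd(8)
cd(8) = 1  (base case: 8 < 10)
Unwinding: 1 + 1 + 1 + 1 + 1 + 1 + 1 + 1 = 8

8


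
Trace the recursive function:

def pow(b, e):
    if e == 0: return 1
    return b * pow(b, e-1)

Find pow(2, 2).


pow(2, 2)
= 2 * pow(2, 1)
= 2 * 2 * pow(2, 0)
= 2 * 2 * 1
= 4

4


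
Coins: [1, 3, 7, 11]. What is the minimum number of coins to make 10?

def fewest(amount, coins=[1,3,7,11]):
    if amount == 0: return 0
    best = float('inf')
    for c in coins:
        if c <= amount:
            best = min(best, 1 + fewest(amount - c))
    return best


Building up with DP:
fewest(0) = 0
fewest(1) = min(1+fewest(0)=1+0=1) = 1
fewest(2) = min(1+fewest(1)=1+1=2) = 2
fewest(3) = min(1+fewest(2)=1+2=3, 1+fewest(0)=1+0=1) = 1
fewest(4) = min(1+fewest(3)=1+1=2, 1+fewest(1)=1+1=2) = 2
fewest(5) = min(1+fewest(4)=1+2=3, 1+fewest(2)=1+2=3) = 3
fewest(6) = min(1+fewest(5)=1+3=4, 1+fewest(3)=1+1=2) = 2
fewest(7) = min(1+fewest(6)=1+2=3, 1+fewest(4)=1+2=3, 1+fewest(0)=1+0=1) = 1
fewest(8) = min(1+fewest(7)=1+1=2, 1+fewest(5)=1+3=4, 1+fewest(1)=1+1=2) = 2
fewest(9) = min(1+fewest(8)=1+2=3, 1+fewest(6)=1+2=3, 1+fewest(2)=1+2=3) = 3
fewest(10) = min(1+fewest(9)=1+3=4, 1+fewest(7)=1+1=2, 1+fewest(3)=1+1=2) = 2

2


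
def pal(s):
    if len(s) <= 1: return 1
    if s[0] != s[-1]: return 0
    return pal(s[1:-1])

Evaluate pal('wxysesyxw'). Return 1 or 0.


pal('wxysesyxw'): s[0]='w' == s[-1]='w' -> check pal('xysesyx')
pal('xysesyx'): s[0]='x' == s[-1]='x' -> check pal('ysesy')
pal('ysesy'): s[0]='y' == s[-1]='y' -> check pal('ses')
pal('ses'): s[0]='s' == s[-1]='s' -> check pal('e')
pal('e'): len <= 1 -> return 1  (base case)
Result: 1 (palindrome)

1


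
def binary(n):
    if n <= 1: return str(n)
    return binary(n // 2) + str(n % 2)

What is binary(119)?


binary(119) = binary(59) + '1'
binary(59) = binary(29) + '1'
binary(29) = binary(14) + '1'
binary(14) = binary(7) + '0'
binary(7) = binary(3) + '1'
binary(3) = binary(1) + '1'
binary(1) = '1'  (base case)
Concatenating: '1' + '1' + '1' + '0' + '1' + '1' + '1' = '1110111'

1110111


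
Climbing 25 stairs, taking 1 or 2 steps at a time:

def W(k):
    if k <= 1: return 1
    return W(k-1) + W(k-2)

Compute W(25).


Building up from base cases:
W(0) = 1
W(1) = 1
W(2) = W(1) + W(0) = 1 + 1 = 2
W(3) = W(2) + W(1) = 2 + 1 = 3
W(4) = W(3) + W(2) = 3 + 2 = 5
W(5) = W(4) + W(3) = 5 + 3 = 8
W(6) = W(5) + W(4) = 8 + 5 = 13
W(7) = W(6) + W(5) = 13 + 8 = 21
W(8) = W(7) + W(6) = 21 + 13 = 34
W(9) = W(8) + W(7) = 34 + 21 = 55
W(10) = W(9) + W(8) = 55 + 34 = 89
W(11) = W(10) + W(9) = 89 + 55 = 144
W(12) = W(11) + W(10) = 144 + 89 = 233
W(13) = W(12) + W(11) = 233 + 144 = 377
W(14) = W(13) + W(12) = 377 + 233 = 610
W(15) = W(14) + W(13) = 610 + 377 = 987
W(16) = W(15) + W(14) = 987 + 610 = 1597
W(17) = W(16) + W(15) = 1597 + 987 = 2584
W(18) = W(17) + W(16) = 2584 + 1597 = 4181
W(19) = W(18) + W(17) = 4181 + 2584 = 6765
W(20) = W(19) + W(18) = 6765 + 4181 = 10946
W(21) = W(20) + W(19) = 10946 + 6765 = 17711
W(22) = W(21) + W(20) = 17711 + 10946 = 28657
W(23) = W(22) + W(21) = 28657 + 17711 = 46368
W(24) = W(23) + W(22) = 46368 + 28657 = 75025
W(25) = W(24) + W(23) = 75025 + 46368 = 121393

121393


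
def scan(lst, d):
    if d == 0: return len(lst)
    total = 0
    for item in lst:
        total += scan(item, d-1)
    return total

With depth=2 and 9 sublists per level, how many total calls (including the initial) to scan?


At depth 0 (root): 1 call
At depth 1: each of 1 parents calls scan on 9 children = 9 calls
At depth 2: each of 9 parents calls scan on 9 children = 81 calls
Total: 1 + 9 + 81 = 91

91


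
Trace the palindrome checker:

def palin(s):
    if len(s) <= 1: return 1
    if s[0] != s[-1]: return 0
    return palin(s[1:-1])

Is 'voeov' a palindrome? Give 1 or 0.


palin('voeov'): s[0]='v' == s[-1]='v' -> check palin('oeo')
palin('oeo'): s[0]='o' == s[-1]='o' -> check palin('e')
palin('e'): len <= 1 -> return 1  (base case)
Result: 1 (palindrome)

1


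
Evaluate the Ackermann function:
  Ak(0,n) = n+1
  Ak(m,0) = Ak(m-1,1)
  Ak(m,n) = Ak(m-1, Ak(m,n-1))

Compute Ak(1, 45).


Ak(1, 45) = Ak(0, Ak(1, 44))
  Ak(1, 44) = Ak(0, Ak(1, 43))
    Ak(1, 43) = Ak(0, Ak(1, 42))
      Ak(1, 42) = Ak(0, Ak(1, 41))
        Ak(1, 41) = Ak(0, Ak(1, 40))
          Ak(1, 40) = Ak(0, Ak(1, 39))
          Ak(1, 39) = Ak(0, Ak(1, 38))
          Ak(1, 38) = Ak(0, Ak(1, 37))
          Ak(1, 37) = Ak(0, Ak(1, 36))
          Ak(1, 36) = Ak(0, Ak(1, 35))
          Ak(1, 35) = Ak(0, Ak(1, 34))
          Ak(1, 34) = Ak(0, Ak(1, 33))
          Ak(1, 33) = Ak(0, Ak(1, 32))
          Ak(1, 32) = Ak(0, Ak(1, 31))
          Ak(1, 31) = Ak(0, Ak(1, 30))
          Ak(1, 30) = Ak(0, Ak(1, 29))
          Ak(1, 29) = Ak(0, Ak(1, 28))
          Ak(1, 28) = Ak(0, Ak(1, 27))
          Ak(1, 27) = Ak(0, Ak(1, 26))
          Ak(1, 26) = Ak(0, Ak(1, 25))
          Ak(1, 25) = Ak(0, Ak(1, 24))
          Ak(1, 24) = Ak(0, Ak(1, 23))
          Ak(1, 23) = Ak(0, Ak(1, 22))
          Ak(1, 22) = Ak(0, Ak(1, 21))
          Ak(1, 21) = Ak(0, Ak(1, 20))
... (trace truncated)
Result: Ak(1, 45) = 47

47


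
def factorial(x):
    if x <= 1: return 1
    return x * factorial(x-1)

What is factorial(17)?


factorial(17)
= 17 * factorial(16)
= 17 * 16 * factorial(15)
= 17 * 16 * 15 * factorial(14)
= 17 * 16 * 15 * 14 * factorial(13)
= 17 * 16 * 15 * 14 * 13 * factorial(12)
= 17 * 16 * 15 * 14 * 13 * 12 * factorial(11)
= 17 * 16 * 15 * 14 * 13 * 12 * 11 * factorial(10)
= 17 * 16 * 15 * 14 * 13 * 12 * 11 * 10 * factorial(9)
= 17 * 16 * 15 * 14 * 13 * 12 * 11 * 10 * 9 * factorial(8)
= 17 * 16 * 15 * 14 * 13 * 12 * 11 * 10 * 9 * 8 * factorial(7)
= 17 * 16 * 15 * 14 * 13 * 12 * 11 * 10 * 9 * 8 * 7 * factorial(6)
= 17 * 16 * 15 * 14 * 13 * 12 * 11 * 10 * 9 * 8 * 7 * 6 * factorial(5)
= 17 * 16 * 15 * 14 * 13 * 12 * 11 * 10 * 9 * 8 * 7 * 6 * 5 * factorial(4)
= 17 * 16 * 15 * 14 * 13 * 12 * 11 * 10 * 9 * 8 * 7 * 6 * 5 * 4 * factorial(3)
= 17 * 16 * 15 * 14 * 13 * 12 * 11 * 10 * 9 * 8 * 7 * 6 * 5 * 4 * 3 * factorial(2)
= 17 * 16 * 15 * 14 * 13 * 12 * 11 * 10 * 9 * 8 * 7 * 6 * 5 * 4 * 3 * 2 * factorial(1)
= 17 * 16 * 15 * 14 * 13 * 12 * 11 * 10 * 9 * 8 * 7 * 6 * 5 * 4 * 3 * 2 * 1
= 355687428096000

355687428096000


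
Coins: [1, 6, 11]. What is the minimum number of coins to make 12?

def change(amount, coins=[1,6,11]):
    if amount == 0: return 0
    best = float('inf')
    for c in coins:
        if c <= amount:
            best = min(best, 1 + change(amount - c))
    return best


Building up with DP:
change(0) = 0
change(1) = min(1+change(0)=1+0=1) = 1
change(2) = min(1+change(1)=1+1=2) = 2
change(3) = min(1+change(2)=1+2=3) = 3
change(4) = min(1+change(3)=1+3=4) = 4
change(5) = min(1+change(4)=1+4=5) = 5
change(6) = min(1+change(5)=1+5=6, 1+change(0)=1+0=1) = 1
change(7) = min(1+change(6)=1+1=2, 1+change(1)=1+1=2) = 2
change(8) = min(1+change(7)=1+2=3, 1+change(2)=1+2=3) = 3
change(9) = min(1+change(8)=1+3=4, 1+change(3)=1+3=4) = 4
change(10) = min(1+change(9)=1+4=5, 1+change(4)=1+4=5) = 5
change(11) = min(1+change(10)=1+5=6, 1+change(5)=1+5=6, 1+change(0)=1+0=1) = 1
change(12) = min(1+change(11)=1+1=2, 1+change(6)=1+1=2, 1+change(1)=1+1=2) = 2

2


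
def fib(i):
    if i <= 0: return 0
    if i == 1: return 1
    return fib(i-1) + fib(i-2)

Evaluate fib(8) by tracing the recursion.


Computing fib(8) bottom-up:
fib(0) = 0
fib(1) = 1
fib(2) = fib(1) + fib(0) = 1 + 0 = 1
fib(3) = fib(2) + fib(1) = 1 + 1 = 2
fib(4) = fib(3) + fib(2) = 2 + 1 = 3
fib(5) = fib(4) + fib(3) = 3 + 2 = 5
fib(6) = fib(5) + fib(4) = 5 + 3 = 8
fib(7) = fib(6) + fib(5) = 8 + 5 = 13
fib(8) = fib(7) + fib(6) = 13 + 8 = 21

21


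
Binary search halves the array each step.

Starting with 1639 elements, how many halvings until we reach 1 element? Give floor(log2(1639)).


1639 / 2 = 819
819 / 2 = 409
409 / 2 = 204
204 / 2 = 102
102 / 2 = 51
51 / 2 = 25
25 / 2 = 12
12 / 2 = 6
6 / 2 = 3
3 / 2 = 1
Reached 1 after 10 halvings

10


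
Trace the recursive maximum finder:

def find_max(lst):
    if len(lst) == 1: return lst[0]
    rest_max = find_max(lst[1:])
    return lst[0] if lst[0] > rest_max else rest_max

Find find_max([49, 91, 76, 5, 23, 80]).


find_max([49, 91, 76, 5, 23, 80]): compare 49 with find_max([91, 76, 5, 23, 80])
find_max([91, 76, 5, 23, 80]): compare 91 with find_max([76, 5, 23, 80])
find_max([76, 5, 23, 80]): compare 76 with find_max([5, 23, 80])
find_max([5, 23, 80]): compare 5 with find_max([23, 80])
find_max([23, 80]): compare 23 with find_max([80])
find_max([80]) = 80  (base case)
Compare 23 with 80 -> 80
Compare 5 with 80 -> 80
Compare 76 with 80 -> 80
Compare 91 with 80 -> 91
Compare 49 with 91 -> 91

91


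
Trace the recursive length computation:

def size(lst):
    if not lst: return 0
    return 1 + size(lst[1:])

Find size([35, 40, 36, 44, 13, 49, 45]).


size([35, 40, 36, 44, 13, 49, 45]) = 1 + size([40, 36, 44, 13, 49, 45])
size([40, 36, 44, 13, 49, 45]) = 1 + size([36, 44, 13, 49, 45])
size([36, 44, 13, 49, 45]) = 1 + size([44, 13, 49, 45])
size([44, 13, 49, 45]) = 1 + size([13, 49, 45])
size([13, 49, 45]) = 1 + size([49, 45])
size([49, 45]) = 1 + size([45])
size([45]) = 1 + size([])
size([]) = 0  (base case)
Unwinding: 1 + 1 + 1 + 1 + 1 + 1 + 1 + 0 = 7

7


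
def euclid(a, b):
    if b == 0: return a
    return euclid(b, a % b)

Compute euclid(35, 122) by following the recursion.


euclid(35, 122) = euclid(122, 35)
euclid(122, 35) = euclid(35, 17)
euclid(35, 17) = euclid(17, 1)
euclid(17, 1) = euclid(1, 0)
euclid(1, 0) = 1  (base case)

1


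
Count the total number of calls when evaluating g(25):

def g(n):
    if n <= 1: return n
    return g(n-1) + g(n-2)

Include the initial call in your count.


Let C(n) = total calls for g(n)
C(0) = 1, C(1) = 1
C(2) = 1 + C(1) + C(0) = 1 + 1 + 1 = 3
C(3) = 1 + C(2) + C(1) = 1 + 3 + 1 = 5
C(4) = 1 + C(3) + C(2) = 1 + 5 + 3 = 9
C(5) = 1 + C(4) + C(3) = 1 + 9 + 5 = 15
C(6) = 1 + C(5) + C(4) = 1 + 15 + 9 = 25
C(7) = 1 + C(6) + C(5) = 1 + 25 + 15 = 41
C(8) = 1 + C(7) + C(6) = 1 + 41 + 25 = 67
C(9) = 1 + C(8) + C(7) = 1 + 67 + 41 = 109
C(10) = 1 + C(9) + C(8) = 1 + 109 + 67 = 177
C(11) = 1 + C(10) + C(9) = 1 + 177 + 109 = 287
C(12) = 1 + C(11) + C(10) = 1 + 287 + 177 = 465
C(13) = 1 + C(12) + C(11) = 1 + 465 + 287 = 753
C(14) = 1 + C(13) + C(12) = 1 + 753 + 465 = 1219
C(15) = 1 + C(14) + C(13) = 1 + 1219 + 753 = 1973
C(16) = 1 + C(15) + C(14) = 1 + 1973 + 1219 = 3193
C(17) = 1 + C(16) + C(15) = 1 + 3193 + 1973 = 5167
C(18) = 1 + C(17) + C(16) = 1 + 5167 + 3193 = 8361
C(19) = 1 + C(18) + C(17) = 1 + 8361 + 5167 = 13529
C(20) = 1 + C(19) + C(18) = 1 + 13529 + 8361 = 21891
C(21) = 1 + C(20) + C(19) = 1 + 21891 + 13529 = 35421
C(22) = 1 + C(21) + C(20) = 1 + 35421 + 21891 = 57313
C(23) = 1 + C(22) + C(21) = 1 + 57313 + 35421 = 92735
C(24) = 1 + C(23) + C(22) = 1 + 92735 + 57313 = 150049
C(25) = 1 + C(24) + C(23) = 1 + 150049 + 92735 = 242785

242785


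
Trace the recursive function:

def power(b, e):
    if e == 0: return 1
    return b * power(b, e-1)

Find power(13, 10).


power(13, 10)
= 13 * power(13, 9)
= 13 * 13 * power(13, 8)
= 13 * 13 * 13 * power(13, 7)
= 13 * 13 * 13 * 13 * power(13, 6)
= 13 * 13 * 13 * 13 * 13 * power(13, 5)
= 13 * 13 * 13 * 13 * 13 * 13 * power(13, 4)
= 13 * 13 * 13 * 13 * 13 * 13 * 13 * power(13, 3)
= 13 * 13 * 13 * 13 * 13 * 13 * 13 * 13 * power(13, 2)
= 13 * 13 * 13 * 13 * 13 * 13 * 13 * 13 * 13 * power(13, 1)
= 13 * 13 * 13 * 13 * 13 * 13 * 13 * 13 * 13 * 13 * power(13, 0)
= 13 * 13 * 13 * 13 * 13 * 13 * 13 * 13 * 13 * 13 * 1
= 137858491849

137858491849


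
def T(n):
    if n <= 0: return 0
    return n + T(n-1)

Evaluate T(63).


T(63)
= 63 + 62 + 61 + 60 + 59 + 58 + 57 + 56 + 55 + 54 + 53 + 52 + 51 + 50 + 49 + 48 + 47 + 46 + 45 + 44 + 43 + 42 + 41 + 40 + 39 + 38 + 37 + 36 + 35 + 34 + 33 + 32 + 31 + 30 + 29 + 28 + 27 + 26 + 25 + 24 + 23 + 22 + 21 + 20 + 19 + 18 + 17 + 16 + 15 + 14 + 13 + 12 + 11 + 10 + 9 + 8 + 7 + 6 + 5 + 4 + 3 + 2 + 1 + T(0)
= 63 + 62 + 61 + 60 + 59 + 58 + 57 + 56 + 55 + 54 + 53 + 52 + 51 + 50 + 49 + 48 + 47 + 46 + 45 + 44 + 43 + 42 + 41 + 40 + 39 + 38 + 37 + 36 + 35 + 34 + 33 + 32 + 31 + 30 + 29 + 28 + 27 + 26 + 25 + 24 + 23 + 22 + 21 + 20 + 19 + 18 + 17 + 16 + 15 + 14 + 13 + 12 + 11 + 10 + 9 + 8 + 7 + 6 + 5 + 4 + 3 + 2 + 1 + 0
= 2016

2016


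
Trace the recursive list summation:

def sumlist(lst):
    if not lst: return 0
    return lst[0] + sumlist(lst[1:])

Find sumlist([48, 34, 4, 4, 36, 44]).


sumlist([48, 34, 4, 4, 36, 44]) = 48 + sumlist([34, 4, 4, 36, 44])
sumlist([34, 4, 4, 36, 44]) = 34 + sumlist([4, 4, 36, 44])
sumlist([4, 4, 36, 44]) = 4 + sumlist([4, 36, 44])
sumlist([4, 36, 44]) = 4 + sumlist([36, 44])
sumlist([36, 44]) = 36 + sumlist([44])
sumlist([44]) = 44 + sumlist([])
sumlist([]) = 0  (base case)
Total: 48 + 34 + 4 + 4 + 36 + 44 + 0 = 170

170


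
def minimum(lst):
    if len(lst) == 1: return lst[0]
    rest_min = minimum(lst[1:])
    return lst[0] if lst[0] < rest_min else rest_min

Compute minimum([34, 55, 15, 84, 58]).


minimum([34, 55, 15, 84, 58]): compare 34 with minimum([55, 15, 84, 58])
minimum([55, 15, 84, 58]): compare 55 with minimum([15, 84, 58])
minimum([15, 84, 58]): compare 15 with minimum([84, 58])
minimum([84, 58]): compare 84 with minimum([58])
minimum([58]) = 58  (base case)
Compare 84 with 58 -> 58
Compare 15 with 58 -> 15
Compare 55 with 15 -> 15
Compare 34 with 15 -> 15

15


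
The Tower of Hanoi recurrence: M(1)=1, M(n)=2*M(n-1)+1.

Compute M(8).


M(8) = 2 * M(7) + 1
M(7) = 2 * M(6) + 1
M(6) = 2 * M(5) + 1
M(5) = 2 * M(4) + 1
M(4) = 2 * M(3) + 1
M(3) = 2 * M(2) + 1
M(2) = 2 * M(1) + 1
M(1) = 1  (base case)
M(2) = 2 * 1 + 1 = 3
M(3) = 2 * 3 + 1 = 7
M(4) = 2 * 7 + 1 = 15
M(5) = 2 * 15 + 1 = 31
M(6) = 2 * 31 + 1 = 63
M(7) = 2 * 63 + 1 = 127
M(8) = 2 * 127 + 1 = 255

255


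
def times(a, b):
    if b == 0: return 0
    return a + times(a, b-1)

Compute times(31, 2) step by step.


times(31, 2) = 31 + times(31, 1)
times(31, 1) = 31 + times(31, 0)
times(31, 0) = 0  (base case)
Total: 31 + 31 + 0 = 62

62


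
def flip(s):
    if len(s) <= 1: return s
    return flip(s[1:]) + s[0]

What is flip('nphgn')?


flip('nphgn') = flip('phgn') + 'n'
flip('phgn') = flip('hgn') + 'p'
flip('hgn') = flip('gn') + 'h'
flip('gn') = flip('n') + 'g'
flip('n') = 'n'  (base case)
Concatenating: 'n' + 'g' + 'h' + 'p' + 'n' = 'nghpn'

nghpn


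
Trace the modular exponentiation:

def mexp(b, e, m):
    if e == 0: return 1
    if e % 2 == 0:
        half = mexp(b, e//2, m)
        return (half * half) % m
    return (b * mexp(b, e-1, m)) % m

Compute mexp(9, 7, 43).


mexp(9, 7, 43): e is odd, compute mexp(9, 6, 43)
  mexp(9, 6, 43): e is even, compute mexp(9, 3, 43)
    mexp(9, 3, 43): e is odd, compute mexp(9, 2, 43)
      mexp(9, 2, 43): e is even, compute mexp(9, 1, 43)
        mexp(9, 1, 43): e is odd, compute mexp(9, 0, 43)
          mexp(9, 0, 43) = 1
        (9 * 1) % 43 = 9
      half=9, (9*9) % 43 = 38
    (9 * 38) % 43 = 41
  half=41, (41*41) % 43 = 4
(9 * 4) % 43 = 36

36


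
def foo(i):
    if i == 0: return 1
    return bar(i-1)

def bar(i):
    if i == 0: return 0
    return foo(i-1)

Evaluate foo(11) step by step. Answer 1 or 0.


foo(11) = bar(10)
bar(10) = foo(9)
foo(9) = bar(8)
bar(8) = foo(7)
foo(7) = bar(6)
bar(6) = foo(5)
foo(5) = bar(4)
bar(4) = foo(3)
foo(3) = bar(2)
bar(2) = foo(1)
foo(1) = bar(0)
bar(0) = 0  (base case)
Result: 0

0


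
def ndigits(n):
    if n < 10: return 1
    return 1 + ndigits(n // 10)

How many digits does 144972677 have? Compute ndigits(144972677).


ndigits(144972677) = 1 + ndigits(14497267)
ndigits(14497267) = 1 + ndigits(1449726)
ndigits(1449726) = 1 + ndigits(144972)
ndigits(144972) = 1 + ndigits(14497)
ndigits(14497) = 1 + ndigits(1449)
ndigits(1449) = 1 + ndigits(144)
ndigits(144) = 1 + ndigits(14)
ndigits(14) = 1 + ndigits(1)
ndigits(1) = 1  (base case: 1 < 10)
Unwinding: 1 + 1 + 1 + 1 + 1 + 1 + 1 + 1 + 1 = 9

9


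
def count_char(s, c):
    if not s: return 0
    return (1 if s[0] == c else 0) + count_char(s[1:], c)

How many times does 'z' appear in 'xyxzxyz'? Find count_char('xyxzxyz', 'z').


s[0]='x' != 'z' -> 0
s[0]='y' != 'z' -> 0
s[0]='x' != 'z' -> 0
s[0]='z' == 'z' -> 1
s[0]='x' != 'z' -> 0
s[0]='y' != 'z' -> 0
s[0]='z' == 'z' -> 1
Sum: 0 + 0 + 0 + 1 + 0 + 0 + 1 = 2

2


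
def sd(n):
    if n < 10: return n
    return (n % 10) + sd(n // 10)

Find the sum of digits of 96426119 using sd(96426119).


sd(96426119) = 9 + sd(9642611)
sd(9642611) = 1 + sd(964261)
sd(964261) = 1 + sd(96426)
sd(96426) = 6 + sd(9642)
sd(9642) = 2 + sd(964)
sd(964) = 4 + sd(96)
sd(96) = 6 + sd(9)
sd(9) = 9  (base case)
Total: 9 + 1 + 1 + 6 + 2 + 4 + 6 + 9 = 38

38


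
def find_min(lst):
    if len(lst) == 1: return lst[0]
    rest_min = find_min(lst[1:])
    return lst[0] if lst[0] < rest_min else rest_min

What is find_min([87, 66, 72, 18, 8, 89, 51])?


find_min([87, 66, 72, 18, 8, 89, 51]): compare 87 with find_min([66, 72, 18, 8, 89, 51])
find_min([66, 72, 18, 8, 89, 51]): compare 66 with find_min([72, 18, 8, 89, 51])
find_min([72, 18, 8, 89, 51]): compare 72 with find_min([18, 8, 89, 51])
find_min([18, 8, 89, 51]): compare 18 with find_min([8, 89, 51])
find_min([8, 89, 51]): compare 8 with find_min([89, 51])
find_min([89, 51]): compare 89 with find_min([51])
find_min([51]) = 51  (base case)
Compare 89 with 51 -> 51
Compare 8 with 51 -> 8
Compare 18 with 8 -> 8
Compare 72 with 8 -> 8
Compare 66 with 8 -> 8
Compare 87 with 8 -> 8

8


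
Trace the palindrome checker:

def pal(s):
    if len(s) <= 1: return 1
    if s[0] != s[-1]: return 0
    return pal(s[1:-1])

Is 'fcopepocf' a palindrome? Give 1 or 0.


pal('fcopepocf'): s[0]='f' == s[-1]='f' -> check pal('copepoc')
pal('copepoc'): s[0]='c' == s[-1]='c' -> check pal('opepo')
pal('opepo'): s[0]='o' == s[-1]='o' -> check pal('pep')
pal('pep'): s[0]='p' == s[-1]='p' -> check pal('e')
pal('e'): len <= 1 -> return 1  (base case)
Result: 1 (palindrome)

1


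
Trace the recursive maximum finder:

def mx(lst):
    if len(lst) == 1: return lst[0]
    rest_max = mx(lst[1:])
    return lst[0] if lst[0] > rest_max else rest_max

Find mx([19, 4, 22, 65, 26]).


mx([19, 4, 22, 65, 26]): compare 19 with mx([4, 22, 65, 26])
mx([4, 22, 65, 26]): compare 4 with mx([22, 65, 26])
mx([22, 65, 26]): compare 22 with mx([65, 26])
mx([65, 26]): compare 65 with mx([26])
mx([26]) = 26  (base case)
Compare 65 with 26 -> 65
Compare 22 with 65 -> 65
Compare 4 with 65 -> 65
Compare 19 with 65 -> 65

65


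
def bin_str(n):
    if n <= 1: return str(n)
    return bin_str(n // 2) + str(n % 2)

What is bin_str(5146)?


bin_str(5146) = bin_str(2573) + '0'
bin_str(2573) = bin_str(1286) + '1'
bin_str(1286) = bin_str(643) + '0'
bin_str(643) = bin_str(321) + '1'
bin_str(321) = bin_str(160) + '1'
bin_str(160) = bin_str(80) + '0'
bin_str(80) = bin_str(40) + '0'
bin_str(40) = bin_str(20) + '0'
bin_str(20) = bin_str(10) + '0'
bin_str(10) = bin_str(5) + '0'
bin_str(5) = bin_str(2) + '1'
bin_str(2) = bin_str(1) + '0'
bin_str(1) = '1'  (base case)
Concatenating: '1' + '0' + '1' + '0' + '0' + '0' + '0' + '0' + '1' + '1' + '0' + '1' + '0' = '1010000011010'

1010000011010


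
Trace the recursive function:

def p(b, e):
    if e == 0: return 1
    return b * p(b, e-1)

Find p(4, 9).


p(4, 9)
= 4 * p(4, 8)
= 4 * 4 * p(4, 7)
= 4 * 4 * 4 * p(4, 6)
= 4 * 4 * 4 * 4 * p(4, 5)
= 4 * 4 * 4 * 4 * 4 * p(4, 4)
= 4 * 4 * 4 * 4 * 4 * 4 * p(4, 3)
= 4 * 4 * 4 * 4 * 4 * 4 * 4 * p(4, 2)
= 4 * 4 * 4 * 4 * 4 * 4 * 4 * 4 * p(4, 1)
= 4 * 4 * 4 * 4 * 4 * 4 * 4 * 4 * 4 * p(4, 0)
= 4 * 4 * 4 * 4 * 4 * 4 * 4 * 4 * 4 * 1
= 262144

262144


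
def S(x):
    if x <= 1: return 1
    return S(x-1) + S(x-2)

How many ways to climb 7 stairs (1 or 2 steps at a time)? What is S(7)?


Building up from base cases:
S(0) = 1
S(1) = 1
S(2) = S(1) + S(0) = 1 + 1 = 2
S(3) = S(2) + S(1) = 2 + 1 = 3
S(4) = S(3) + S(2) = 3 + 2 = 5
S(5) = S(4) + S(3) = 5 + 3 = 8
S(6) = S(5) + S(4) = 8 + 5 = 13
S(7) = S(6) + S(5) = 13 + 8 = 21

21


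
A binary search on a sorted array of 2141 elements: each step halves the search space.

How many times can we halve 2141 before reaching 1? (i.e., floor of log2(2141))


2141 / 2 = 1070
1070 / 2 = 535
535 / 2 = 267
267 / 2 = 133
133 / 2 = 66
66 / 2 = 33
33 / 2 = 16
16 / 2 = 8
8 / 2 = 4
4 / 2 = 2
2 / 2 = 1
Reached 1 after 11 halvings

11


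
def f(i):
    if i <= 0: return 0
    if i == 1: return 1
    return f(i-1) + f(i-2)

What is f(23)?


Computing f(23) bottom-up:
f(0) = 0
f(1) = 1
f(2) = f(1) + f(0) = 1 + 0 = 1
f(3) = f(2) + f(1) = 1 + 1 = 2
f(4) = f(3) + f(2) = 2 + 1 = 3
f(5) = f(4) + f(3) = 3 + 2 = 5
f(6) = f(5) + f(4) = 5 + 3 = 8
f(7) = f(6) + f(5) = 8 + 5 = 13
f(8) = f(7) + f(6) = 13 + 8 = 21
f(9) = f(8) + f(7) = 21 + 13 = 34
f(10) = f(9) + f(8) = 34 + 21 = 55
f(11) = f(10) + f(9) = 55 + 34 = 89
f(12) = f(11) + f(10) = 89 + 55 = 144
f(13) = f(12) + f(11) = 144 + 89 = 233
f(14) = f(13) + f(12) = 233 + 144 = 377
f(15) = f(14) + f(13) = 377 + 233 = 610
f(16) = f(15) + f(14) = 610 + 377 = 987
f(17) = f(16) + f(15) = 987 + 610 = 1597
f(18) = f(17) + f(16) = 1597 + 987 = 2584
f(19) = f(18) + f(17) = 2584 + 1597 = 4181
f(20) = f(19) + f(18) = 4181 + 2584 = 6765
f(21) = f(20) + f(19) = 6765 + 4181 = 10946
f(22) = f(21) + f(20) = 10946 + 6765 = 17711
f(23) = f(22) + f(21) = 17711 + 10946 = 28657

28657


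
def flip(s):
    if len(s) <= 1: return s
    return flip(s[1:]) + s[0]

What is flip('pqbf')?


flip('pqbf') = flip('qbf') + 'p'
flip('qbf') = flip('bf') + 'q'
flip('bf') = flip('f') + 'b'
flip('f') = 'f'  (base case)
Concatenating: 'f' + 'b' + 'q' + 'p' = 'fbqp'

fbqp


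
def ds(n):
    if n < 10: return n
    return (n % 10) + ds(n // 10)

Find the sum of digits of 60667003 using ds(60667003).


ds(60667003) = 3 + ds(6066700)
ds(6066700) = 0 + ds(606670)
ds(606670) = 0 + ds(60667)
ds(60667) = 7 + ds(6066)
ds(6066) = 6 + ds(606)
ds(606) = 6 + ds(60)
ds(60) = 0 + ds(6)
ds(6) = 6  (base case)
Total: 3 + 0 + 0 + 7 + 6 + 6 + 0 + 6 = 28

28


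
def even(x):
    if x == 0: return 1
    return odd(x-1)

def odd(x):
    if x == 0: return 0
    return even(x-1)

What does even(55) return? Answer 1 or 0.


even(55) = odd(54)
odd(54) = even(53)
even(53) = odd(52)
odd(52) = even(51)
even(51) = odd(50)
odd(50) = even(49)
even(49) = odd(48)
odd(48) = even(47)
even(47) = odd(46)
odd(46) = even(45)
even(45) = odd(44)
odd(44) = even(43)
even(43) = odd(42)
odd(42) = even(41)
even(41) = odd(40)
odd(40) = even(39)
even(39) = odd(38)
odd(38) = even(37)
even(37) = odd(36)
odd(36) = even(35)
even(35) = odd(34)
odd(34) = even(33)
even(33) = odd(32)
odd(32) = even(31)
even(31) = odd(30)
odd(30) = even(29)
even(29) = odd(28)
odd(28) = even(27)
even(27) = odd(26)
odd(26) = even(25)
even(25) = odd(24)
odd(24) = even(23)
even(23) = odd(22)
odd(22) = even(21)
even(21) = odd(20)
odd(20) = even(19)
even(19) = odd(18)
odd(18) = even(17)
even(17) = odd(16)
odd(16) = even(15)
even(15) = odd(14)
odd(14) = even(13)
even(13) = odd(12)
odd(12) = even(11)
even(11) = odd(10)
odd(10) = even(9)
even(9) = odd(8)
odd(8) = even(7)
even(7) = odd(6)
odd(6) = even(5)
even(5) = odd(4)
odd(4) = even(3)
even(3) = odd(2)
odd(2) = even(1)
even(1) = odd(0)
odd(0) = 0  (base case)
Result: 0

0


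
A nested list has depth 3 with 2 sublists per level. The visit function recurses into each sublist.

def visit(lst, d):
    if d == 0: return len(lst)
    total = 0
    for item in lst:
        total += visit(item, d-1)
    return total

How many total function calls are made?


At depth 0 (root): 1 call
At depth 1: each of 1 parents calls visit on 2 children = 2 calls
At depth 2: each of 2 parents calls visit on 2 children = 4 calls
At depth 3: each of 4 parents calls visit on 2 children = 8 calls
Total: 1 + 2 + 4 + 8 = 15

15


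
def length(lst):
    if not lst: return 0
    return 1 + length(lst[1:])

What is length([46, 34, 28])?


length([46, 34, 28]) = 1 + length([34, 28])
length([34, 28]) = 1 + length([28])
length([28]) = 1 + length([])
length([]) = 0  (base case)
Unwinding: 1 + 1 + 1 + 0 = 3

3


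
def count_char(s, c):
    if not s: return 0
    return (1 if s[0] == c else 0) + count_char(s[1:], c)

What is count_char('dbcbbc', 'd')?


s[0]='d' == 'd' -> 1
s[0]='b' != 'd' -> 0
s[0]='c' != 'd' -> 0
s[0]='b' != 'd' -> 0
s[0]='b' != 'd' -> 0
s[0]='c' != 'd' -> 0
Sum: 1 + 0 + 0 + 0 + 0 + 0 = 1

1


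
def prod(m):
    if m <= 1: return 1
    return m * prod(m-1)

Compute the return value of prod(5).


prod(5)
= 5 * prod(4)
= 5 * 4 * prod(3)
= 5 * 4 * 3 * prod(2)
= 5 * 4 * 3 * 2 * prod(1)
= 5 * 4 * 3 * 2 * 1
= 120

120


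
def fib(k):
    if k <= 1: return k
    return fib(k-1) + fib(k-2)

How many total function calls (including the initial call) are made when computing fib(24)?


Let C(n) = total calls for fib(n)
C(0) = 1, C(1) = 1
C(2) = 1 + C(1) + C(0) = 1 + 1 + 1 = 3
C(3) = 1 + C(2) + C(1) = 1 + 3 + 1 = 5
C(4) = 1 + C(3) + C(2) = 1 + 5 + 3 = 9
C(5) = 1 + C(4) + C(3) = 1 + 9 + 5 = 15
C(6) = 1 + C(5) + C(4) = 1 + 15 + 9 = 25
C(7) = 1 + C(6) + C(5) = 1 + 25 + 15 = 41
C(8) = 1 + C(7) + C(6) = 1 + 41 + 25 = 67
C(9) = 1 + C(8) + C(7) = 1 + 67 + 41 = 109
C(10) = 1 + C(9) + C(8) = 1 + 109 + 67 = 177
C(11) = 1 + C(10) + C(9) = 1 + 177 + 109 = 287
C(12) = 1 + C(11) + C(10) = 1 + 287 + 177 = 465
C(13) = 1 + C(12) + C(11) = 1 + 465 + 287 = 753
C(14) = 1 + C(13) + C(12) = 1 + 753 + 465 = 1219
C(15) = 1 + C(14) + C(13) = 1 + 1219 + 753 = 1973
C(16) = 1 + C(15) + C(14) = 1 + 1973 + 1219 = 3193
C(17) = 1 + C(16) + C(15) = 1 + 3193 + 1973 = 5167
C(18) = 1 + C(17) + C(16) = 1 + 5167 + 3193 = 8361
C(19) = 1 + C(18) + C(17) = 1 + 8361 + 5167 = 13529
C(20) = 1 + C(19) + C(18) = 1 + 13529 + 8361 = 21891
C(21) = 1 + C(20) + C(19) = 1 + 21891 + 13529 = 35421
C(22) = 1 + C(21) + C(20) = 1 + 35421 + 21891 = 57313
C(23) = 1 + C(22) + C(21) = 1 + 57313 + 35421 = 92735
C(24) = 1 + C(23) + C(22) = 1 + 92735 + 57313 = 150049

150049


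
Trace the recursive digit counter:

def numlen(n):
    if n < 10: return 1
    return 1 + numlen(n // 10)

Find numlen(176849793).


numlen(176849793) = 1 + numlen(17684979)
numlen(17684979) = 1 + numlen(1768497)
numlen(1768497) = 1 + numlen(176849)
numlen(176849) = 1 + numlen(17684)
numlen(17684) = 1 + numlen(1768)
numlen(1768) = 1 + numlen(176)
numlen(176) = 1 + numlen(17)
numlen(17) = 1 + numlen(1)
numlen(1) = 1  (base case: 1 < 10)
Unwinding: 1 + 1 + 1 + 1 + 1 + 1 + 1 + 1 + 1 = 9

9


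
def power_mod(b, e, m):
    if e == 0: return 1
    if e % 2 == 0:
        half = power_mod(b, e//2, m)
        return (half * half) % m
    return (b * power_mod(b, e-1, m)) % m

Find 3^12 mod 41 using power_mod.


power_mod(3, 12, 41): e is even, compute power_mod(3, 6, 41)
  power_mod(3, 6, 41): e is even, compute power_mod(3, 3, 41)
    power_mod(3, 3, 41): e is odd, compute power_mod(3, 2, 41)
      power_mod(3, 2, 41): e is even, compute power_mod(3, 1, 41)
        power_mod(3, 1, 41): e is odd, compute power_mod(3, 0, 41)
          power_mod(3, 0, 41) = 1
        (3 * 1) % 41 = 3
      half=3, (3*3) % 41 = 9
    (3 * 9) % 41 = 27
  half=27, (27*27) % 41 = 32
half=32, (32*32) % 41 = 40

40


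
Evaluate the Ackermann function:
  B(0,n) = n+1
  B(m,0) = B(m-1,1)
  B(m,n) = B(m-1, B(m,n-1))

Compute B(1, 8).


B(1, 8) = B(0, B(1, 7))
  B(1, 7) = B(0, B(1, 6))
    B(1, 6) = B(0, B(1, 5))
      B(1, 5) = B(0, B(1, 4))
        B(1, 4) = B(0, B(1, 3))
          B(1, 3) = B(0, B(1, 2))
          B(1, 2) = B(0, B(1, 1))
          B(1, 1) = B(0, B(1, 0))
          B(1, 0) = B(0, 1)
          B(0, 1) = 2
            = B(0, 2)
          B(0, 2) = 3
            = B(0, 3)
          B(0, 3) = 4
            = B(0, 4)
          B(0, 4) = 5
          = B(0, 5)
          B(0, 5) = 6
        = B(0, 6)
        B(0, 6) = 7
      = B(0, 7)
      B(0, 7) = 8
    = B(0, 8)
    B(0, 8) = 9
  = B(0, 9)
... (trace truncated)
Result: B(1, 8) = 10

10


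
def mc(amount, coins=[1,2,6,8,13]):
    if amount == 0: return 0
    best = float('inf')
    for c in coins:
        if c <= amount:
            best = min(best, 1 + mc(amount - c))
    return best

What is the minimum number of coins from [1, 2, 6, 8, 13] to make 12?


Building up with DP:
mc(0) = 0
mc(1) = min(1+mc(0)=1+0=1) = 1
mc(2) = min(1+mc(1)=1+1=2, 1+mc(0)=1+0=1) = 1
mc(3) = min(1+mc(2)=1+1=2, 1+mc(1)=1+1=2) = 2
mc(4) = min(1+mc(3)=1+2=3, 1+mc(2)=1+1=2) = 2
mc(5) = min(1+mc(4)=1+2=3, 1+mc(3)=1+2=3) = 3
mc(6) = min(1+mc(5)=1+3=4, 1+mc(4)=1+2=3, 1+mc(0)=1+0=1) = 1
mc(7) = min(1+mc(6)=1+1=2, 1+mc(5)=1+3=4, 1+mc(1)=1+1=2) = 2
mc(8) = min(1+mc(7)=1+2=3, 1+mc(6)=1+1=2, 1+mc(2)=1+1=2, 1+mc(0)=1+0=1) = 1
mc(9) = min(1+mc(8)=1+1=2, 1+mc(7)=1+2=3, 1+mc(3)=1+2=3, 1+mc(1)=1+1=2) = 2
mc(10) = min(1+mc(9)=1+2=3, 1+mc(8)=1+1=2, 1+mc(4)=1+2=3, 1+mc(2)=1+1=2) = 2
mc(11) = min(1+mc(10)=1+2=3, 1+mc(9)=1+2=3, 1+mc(5)=1+3=4, 1+mc(3)=1+2=3) = 3
mc(12) = min(1+mc(11)=1+3=4, 1+mc(10)=1+2=3, 1+mc(6)=1+1=2, 1+mc(4)=1+2=3) = 2

2


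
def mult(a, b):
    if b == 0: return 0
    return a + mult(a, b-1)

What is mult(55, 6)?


mult(55, 6) = 55 + mult(55, 5)
mult(55, 5) = 55 + mult(55, 4)
mult(55, 4) = 55 + mult(55, 3)
mult(55, 3) = 55 + mult(55, 2)
mult(55, 2) = 55 + mult(55, 1)
mult(55, 1) = 55 + mult(55, 0)
mult(55, 0) = 0  (base case)
Total: 55 + 55 + 55 + 55 + 55 + 55 + 0 = 330

330


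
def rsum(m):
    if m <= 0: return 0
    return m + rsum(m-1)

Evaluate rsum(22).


rsum(22)
= 22 + 21 + 20 + 19 + 18 + 17 + 16 + 15 + 14 + 13 + 12 + 11 + 10 + 9 + 8 + 7 + 6 + 5 + 4 + 3 + 2 + 1 + rsum(0)
= 22 + 21 + 20 + 19 + 18 + 17 + 16 + 15 + 14 + 13 + 12 + 11 + 10 + 9 + 8 + 7 + 6 + 5 + 4 + 3 + 2 + 1 + 0
= 253

253


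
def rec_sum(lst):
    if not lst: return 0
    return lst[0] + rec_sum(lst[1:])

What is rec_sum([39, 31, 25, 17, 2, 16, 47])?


rec_sum([39, 31, 25, 17, 2, 16, 47]) = 39 + rec_sum([31, 25, 17, 2, 16, 47])
rec_sum([31, 25, 17, 2, 16, 47]) = 31 + rec_sum([25, 17, 2, 16, 47])
rec_sum([25, 17, 2, 16, 47]) = 25 + rec_sum([17, 2, 16, 47])
rec_sum([17, 2, 16, 47]) = 17 + rec_sum([2, 16, 47])
rec_sum([2, 16, 47]) = 2 + rec_sum([16, 47])
rec_sum([16, 47]) = 16 + rec_sum([47])
rec_sum([47]) = 47 + rec_sum([])
rec_sum([]) = 0  (base case)
Total: 39 + 31 + 25 + 17 + 2 + 16 + 47 + 0 = 177

177


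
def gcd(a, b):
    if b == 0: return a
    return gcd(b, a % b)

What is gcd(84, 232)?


gcd(84, 232) = gcd(232, 84)
gcd(232, 84) = gcd(84, 64)
gcd(84, 64) = gcd(64, 20)
gcd(64, 20) = gcd(20, 4)
gcd(20, 4) = gcd(4, 0)
gcd(4, 0) = 4  (base case)

4


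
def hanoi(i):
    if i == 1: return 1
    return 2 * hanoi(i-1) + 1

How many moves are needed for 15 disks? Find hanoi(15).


hanoi(15) = 2 * hanoi(14) + 1
hanoi(14) = 2 * hanoi(13) + 1
hanoi(13) = 2 * hanoi(12) + 1
hanoi(12) = 2 * hanoi(11) + 1
hanoi(11) = 2 * hanoi(10) + 1
hanoi(10) = 2 * hanoi(9) + 1
hanoi(9) = 2 * hanoi(8) + 1
hanoi(8) = 2 * hanoi(7) + 1
hanoi(7) = 2 * hanoi(6) + 1
hanoi(6) = 2 * hanoi(5) + 1
hanoi(5) = 2 * hanoi(4) + 1
hanoi(4) = 2 * hanoi(3) + 1
hanoi(3) = 2 * hanoi(2) + 1
hanoi(2) = 2 * hanoi(1) + 1
hanoi(1) = 1  (base case)
hanoi(2) = 2 * 1 + 1 = 3
hanoi(3) = 2 * 3 + 1 = 7
hanoi(4) = 2 * 7 + 1 = 15
hanoi(5) = 2 * 15 + 1 = 31
hanoi(6) = 2 * 31 + 1 = 63
hanoi(7) = 2 * 63 + 1 = 127
hanoi(8) = 2 * 127 + 1 = 255
hanoi(9) = 2 * 255 + 1 = 511
hanoi(10) = 2 * 511 + 1 = 1023
hanoi(11) = 2 * 1023 + 1 = 2047
hanoi(12) = 2 * 2047 + 1 = 4095
hanoi(13) = 2 * 4095 + 1 = 8191
hanoi(14) = 2 * 8191 + 1 = 16383
hanoi(15) = 2 * 16383 + 1 = 32767

32767


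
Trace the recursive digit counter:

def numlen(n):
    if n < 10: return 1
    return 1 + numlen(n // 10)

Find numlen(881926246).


numlen(881926246) = 1 + numlen(88192624)
numlen(88192624) = 1 + numlen(8819262)
numlen(8819262) = 1 + numlen(881926)
numlen(881926) = 1 + numlen(88192)
numlen(88192) = 1 + numlen(8819)
numlen(8819) = 1 + numlen(881)
numlen(881) = 1 + numlen(88)
numlen(88) = 1 + numlen(8)
numlen(8) = 1  (base case: 8 < 10)
Unwinding: 1 + 1 + 1 + 1 + 1 + 1 + 1 + 1 + 1 = 9

9


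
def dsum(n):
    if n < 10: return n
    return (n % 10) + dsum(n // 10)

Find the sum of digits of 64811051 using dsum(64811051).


dsum(64811051) = 1 + dsum(6481105)
dsum(6481105) = 5 + dsum(648110)
dsum(648110) = 0 + dsum(64811)
dsum(64811) = 1 + dsum(6481)
dsum(6481) = 1 + dsum(648)
dsum(648) = 8 + dsum(64)
dsum(64) = 4 + dsum(6)
dsum(6) = 6  (base case)
Total: 1 + 5 + 0 + 1 + 1 + 8 + 4 + 6 = 26

26


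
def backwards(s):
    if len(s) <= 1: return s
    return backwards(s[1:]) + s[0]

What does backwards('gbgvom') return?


backwards('gbgvom') = backwards('bgvom') + 'g'
backwards('bgvom') = backwards('gvom') + 'b'
backwards('gvom') = backwards('vom') + 'g'
backwards('vom') = backwards('om') + 'v'
backwards('om') = backwards('m') + 'o'
backwards('m') = 'm'  (base case)
Concatenating: 'm' + 'o' + 'v' + 'g' + 'b' + 'g' = 'movgbg'

movgbg


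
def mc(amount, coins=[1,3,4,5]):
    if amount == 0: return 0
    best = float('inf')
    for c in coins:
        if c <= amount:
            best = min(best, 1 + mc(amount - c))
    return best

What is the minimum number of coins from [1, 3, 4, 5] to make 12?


Building up with DP:
mc(0) = 0
mc(1) = min(1+mc(0)=1+0=1) = 1
mc(2) = min(1+mc(1)=1+1=2) = 2
mc(3) = min(1+mc(2)=1+2=3, 1+mc(0)=1+0=1) = 1
mc(4) = min(1+mc(3)=1+1=2, 1+mc(1)=1+1=2, 1+mc(0)=1+0=1) = 1
mc(5) = min(1+mc(4)=1+1=2, 1+mc(2)=1+2=3, 1+mc(1)=1+1=2, 1+mc(0)=1+0=1) = 1
mc(6) = min(1+mc(5)=1+1=2, 1+mc(3)=1+1=2, 1+mc(2)=1+2=3, 1+mc(1)=1+1=2) = 2
mc(7) = min(1+mc(6)=1+2=3, 1+mc(4)=1+1=2, 1+mc(3)=1+1=2, 1+mc(2)=1+2=3) = 2
mc(8) = min(1+mc(7)=1+2=3, 1+mc(5)=1+1=2, 1+mc(4)=1+1=2, 1+mc(3)=1+1=2) = 2
mc(9) = min(1+mc(8)=1+2=3, 1+mc(6)=1+2=3, 1+mc(5)=1+1=2, 1+mc(4)=1+1=2) = 2
mc(10) = min(1+mc(9)=1+2=3, 1+mc(7)=1+2=3, 1+mc(6)=1+2=3, 1+mc(5)=1+1=2) = 2
mc(11) = min(1+mc(10)=1+2=3, 1+mc(8)=1+2=3, 1+mc(7)=1+2=3, 1+mc(6)=1+2=3) = 3
mc(12) = min(1+mc(11)=1+3=4, 1+mc(9)=1+2=3, 1+mc(8)=1+2=3, 1+mc(7)=1+2=3) = 3

3


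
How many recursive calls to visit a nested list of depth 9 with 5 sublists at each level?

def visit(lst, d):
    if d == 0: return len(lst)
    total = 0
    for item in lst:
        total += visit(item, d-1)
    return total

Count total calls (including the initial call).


At depth 0 (root): 1 call
At depth 1: each of 1 parents calls visit on 5 children = 5 calls
At depth 2: each of 5 parents calls visit on 5 children = 25 calls
At depth 3: each of 25 parents calls visit on 5 children = 125 calls
At depth 4: each of 125 parents calls visit on 5 children = 625 calls
At depth 5: each of 625 parents calls visit on 5 children = 3125 calls
At depth 6: each of 3125 parents calls visit on 5 children = 15625 calls
At depth 7: each of 15625 parents calls visit on 5 children = 78125 calls
At depth 8: each of 78125 parents calls visit on 5 children = 390625 calls
At depth 9: each of 390625 parents calls visit on 5 children = 1953125 calls
Total: 1 + 5 + 25 + 125 + 625 + 3125 + 15625 + 78125 + 390625 + 1953125 = 2441406

2441406
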